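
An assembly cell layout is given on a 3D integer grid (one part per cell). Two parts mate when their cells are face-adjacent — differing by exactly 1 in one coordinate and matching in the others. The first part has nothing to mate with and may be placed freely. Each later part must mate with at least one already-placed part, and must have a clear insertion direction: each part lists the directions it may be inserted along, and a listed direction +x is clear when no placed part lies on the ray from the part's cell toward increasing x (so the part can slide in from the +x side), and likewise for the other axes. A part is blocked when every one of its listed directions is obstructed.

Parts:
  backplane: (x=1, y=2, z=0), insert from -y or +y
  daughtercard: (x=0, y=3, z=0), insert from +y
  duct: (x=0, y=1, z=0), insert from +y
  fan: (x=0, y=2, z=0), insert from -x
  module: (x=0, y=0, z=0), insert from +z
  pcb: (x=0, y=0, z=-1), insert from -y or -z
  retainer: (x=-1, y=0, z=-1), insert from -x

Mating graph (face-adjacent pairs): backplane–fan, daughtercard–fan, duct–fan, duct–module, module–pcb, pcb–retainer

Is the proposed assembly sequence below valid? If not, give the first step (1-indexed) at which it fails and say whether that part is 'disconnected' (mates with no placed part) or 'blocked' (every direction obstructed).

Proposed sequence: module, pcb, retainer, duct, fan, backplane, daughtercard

Valid

1. module@(0, 0, 0) [+z clear] — {module}
2. pcb@(0, 0, -1) [-y clear] — {module, pcb}
3. retainer@(-1, 0, -1) [-x clear] — {module, pcb, retainer}
4. duct@(0, 1, 0) [+y clear] — {duct, module, pcb, retainer}
5. fan@(0, 2, 0) [-x clear] — {duct, fan, module, pcb, retainer}
6. backplane@(1, 2, 0) [-y clear] — {backplane, duct, fan, module, pcb, retainer}
7. daughtercard@(0, 3, 0) [+y clear] — {backplane, daughtercard, duct, fan, module, pcb, retainer}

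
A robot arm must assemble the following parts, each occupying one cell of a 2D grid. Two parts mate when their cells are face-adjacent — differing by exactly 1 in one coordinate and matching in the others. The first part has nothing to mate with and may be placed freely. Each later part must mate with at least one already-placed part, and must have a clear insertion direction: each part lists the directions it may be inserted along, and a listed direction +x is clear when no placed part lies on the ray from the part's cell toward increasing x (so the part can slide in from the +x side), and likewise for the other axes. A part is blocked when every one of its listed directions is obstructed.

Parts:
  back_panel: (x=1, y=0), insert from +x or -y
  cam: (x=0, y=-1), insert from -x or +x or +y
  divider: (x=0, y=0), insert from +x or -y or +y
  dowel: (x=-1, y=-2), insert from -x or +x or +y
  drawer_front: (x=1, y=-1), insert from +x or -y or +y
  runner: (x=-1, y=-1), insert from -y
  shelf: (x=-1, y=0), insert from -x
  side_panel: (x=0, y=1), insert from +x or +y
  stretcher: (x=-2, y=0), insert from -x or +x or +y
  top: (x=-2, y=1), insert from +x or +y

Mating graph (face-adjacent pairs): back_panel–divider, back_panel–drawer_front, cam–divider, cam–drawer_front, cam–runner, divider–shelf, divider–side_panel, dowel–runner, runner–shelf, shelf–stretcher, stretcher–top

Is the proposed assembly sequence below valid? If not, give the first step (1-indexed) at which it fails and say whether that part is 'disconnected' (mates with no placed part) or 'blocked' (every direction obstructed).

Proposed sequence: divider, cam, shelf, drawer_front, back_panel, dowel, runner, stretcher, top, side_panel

1. divider@(0, 0) [+x clear] — {divider}
2. cam@(0, -1) [-x clear] — {cam, divider}
3. shelf@(-1, 0) [-x clear] — {cam, divider, shelf}
4. drawer_front@(1, -1) [+x clear] — {cam, divider, drawer_front, shelf}
5. back_panel@(1, 0) [+x clear] — {back_panel, cam, divider, drawer_front, shelf}
6. dowel@(-1, -2) — no placed neighbour ⇒ disconnected

Invalid at step 6 (disconnected)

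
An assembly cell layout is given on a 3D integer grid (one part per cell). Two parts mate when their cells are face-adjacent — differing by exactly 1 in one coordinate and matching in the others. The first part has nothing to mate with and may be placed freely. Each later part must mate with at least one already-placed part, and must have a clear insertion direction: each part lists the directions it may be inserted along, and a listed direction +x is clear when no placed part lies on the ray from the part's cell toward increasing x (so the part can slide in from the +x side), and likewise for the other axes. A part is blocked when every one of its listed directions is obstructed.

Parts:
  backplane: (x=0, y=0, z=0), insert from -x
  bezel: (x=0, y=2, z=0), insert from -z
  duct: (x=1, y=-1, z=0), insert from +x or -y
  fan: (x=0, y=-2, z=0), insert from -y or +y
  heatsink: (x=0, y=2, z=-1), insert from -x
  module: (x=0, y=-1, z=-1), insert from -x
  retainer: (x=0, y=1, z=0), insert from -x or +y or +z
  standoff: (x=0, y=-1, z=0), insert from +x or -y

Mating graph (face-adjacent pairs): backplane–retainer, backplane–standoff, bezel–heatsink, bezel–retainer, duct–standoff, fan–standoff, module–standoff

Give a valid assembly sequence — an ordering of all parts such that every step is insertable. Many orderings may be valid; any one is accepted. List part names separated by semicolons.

backplane; retainer; bezel; heatsink; standoff; module; duct; fan

1. backplane@(0, 0, 0) [-x clear] — {backplane}
2. retainer@(0, 1, 0) [-x clear] — {backplane, retainer}
3. bezel@(0, 2, 0) [-z clear] — {backplane, bezel, retainer}
4. heatsink@(0, 2, -1) [-x clear] — {backplane, bezel, heatsink, retainer}
5. standoff@(0, -1, 0) [+x clear] — {backplane, bezel, heatsink, retainer, standoff}
6. module@(0, -1, -1) [-x clear] — {backplane, bezel, heatsink, module, retainer, standoff}
7. duct@(1, -1, 0) [+x clear] — {backplane, bezel, duct, heatsink, module, retainer, standoff}
8. fan@(0, -2, 0) [-y clear] — {backplane, bezel, duct, fan, heatsink, module, retainer, standoff}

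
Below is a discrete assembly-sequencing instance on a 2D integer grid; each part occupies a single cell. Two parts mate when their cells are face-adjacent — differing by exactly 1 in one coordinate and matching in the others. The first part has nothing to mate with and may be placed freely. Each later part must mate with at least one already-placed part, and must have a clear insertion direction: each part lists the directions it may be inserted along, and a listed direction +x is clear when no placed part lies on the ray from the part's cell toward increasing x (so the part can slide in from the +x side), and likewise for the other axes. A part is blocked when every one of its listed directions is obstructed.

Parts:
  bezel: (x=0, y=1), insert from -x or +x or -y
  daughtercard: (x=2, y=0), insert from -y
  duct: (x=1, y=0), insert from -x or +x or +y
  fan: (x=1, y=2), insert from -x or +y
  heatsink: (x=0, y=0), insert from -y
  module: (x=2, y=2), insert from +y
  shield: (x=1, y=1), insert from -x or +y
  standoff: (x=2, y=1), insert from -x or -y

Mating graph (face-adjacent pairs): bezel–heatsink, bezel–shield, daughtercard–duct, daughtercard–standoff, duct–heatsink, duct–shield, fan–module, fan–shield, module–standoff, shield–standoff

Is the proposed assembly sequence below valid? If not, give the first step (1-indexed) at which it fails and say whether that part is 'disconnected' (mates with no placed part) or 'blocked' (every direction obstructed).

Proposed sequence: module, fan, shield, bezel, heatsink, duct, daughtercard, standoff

1. module@(2, 2) [+y clear] — {module}
2. fan@(1, 2) [-x clear] — {fan, module}
3. shield@(1, 1) [-x clear] — {fan, module, shield}
4. bezel@(0, 1) [-x clear] — {bezel, fan, module, shield}
5. heatsink@(0, 0) [-y clear] — {bezel, fan, heatsink, module, shield}
6. duct@(1, 0) [+x clear] — {bezel, duct, fan, heatsink, module, shield}
7. daughtercard@(2, 0) [-y clear] — {bezel, daughtercard, duct, fan, heatsink, module, shield}
8. standoff@(2, 1) — -x/-y all obstructed ⇒ blocked

Invalid at step 8 (blocked)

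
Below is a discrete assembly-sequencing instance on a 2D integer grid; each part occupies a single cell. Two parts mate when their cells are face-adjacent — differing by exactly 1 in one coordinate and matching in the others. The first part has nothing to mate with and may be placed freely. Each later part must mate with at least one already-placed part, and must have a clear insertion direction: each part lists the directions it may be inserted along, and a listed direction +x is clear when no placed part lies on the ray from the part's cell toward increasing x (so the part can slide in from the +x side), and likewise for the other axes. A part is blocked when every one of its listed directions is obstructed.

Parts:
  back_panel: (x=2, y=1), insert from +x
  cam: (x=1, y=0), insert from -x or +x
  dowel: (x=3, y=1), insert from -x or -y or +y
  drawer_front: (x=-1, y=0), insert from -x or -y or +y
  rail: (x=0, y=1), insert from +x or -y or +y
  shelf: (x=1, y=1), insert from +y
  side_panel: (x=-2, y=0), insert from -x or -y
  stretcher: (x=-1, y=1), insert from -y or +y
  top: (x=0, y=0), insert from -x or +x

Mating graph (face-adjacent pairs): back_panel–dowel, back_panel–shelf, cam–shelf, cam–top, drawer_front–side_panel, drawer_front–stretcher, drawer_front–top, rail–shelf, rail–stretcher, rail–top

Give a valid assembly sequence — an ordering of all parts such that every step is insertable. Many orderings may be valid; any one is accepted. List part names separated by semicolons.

stretcher; rail; shelf; drawer_front; top; cam; side_panel; back_panel; dowel

1. stretcher@(-1, 1) [-y clear] — {stretcher}
2. rail@(0, 1) [+x clear] — {rail, stretcher}
3. shelf@(1, 1) [+y clear] — {rail, shelf, stretcher}
4. drawer_front@(-1, 0) [-x clear] — {drawer_front, rail, shelf, stretcher}
5. top@(0, 0) [+x clear] — {drawer_front, rail, shelf, stretcher, top}
6. cam@(1, 0) [+x clear] — {cam, drawer_front, rail, shelf, stretcher, top}
7. side_panel@(-2, 0) [-x clear] — {cam, drawer_front, rail, shelf, side_panel, stretcher, top}
8. back_panel@(2, 1) [+x clear] — {back_panel, cam, drawer_front, rail, shelf, side_panel, stretcher, top}
9. dowel@(3, 1) [-y clear] — {back_panel, cam, dowel, drawer_front, rail, shelf, side_panel, stretcher, top}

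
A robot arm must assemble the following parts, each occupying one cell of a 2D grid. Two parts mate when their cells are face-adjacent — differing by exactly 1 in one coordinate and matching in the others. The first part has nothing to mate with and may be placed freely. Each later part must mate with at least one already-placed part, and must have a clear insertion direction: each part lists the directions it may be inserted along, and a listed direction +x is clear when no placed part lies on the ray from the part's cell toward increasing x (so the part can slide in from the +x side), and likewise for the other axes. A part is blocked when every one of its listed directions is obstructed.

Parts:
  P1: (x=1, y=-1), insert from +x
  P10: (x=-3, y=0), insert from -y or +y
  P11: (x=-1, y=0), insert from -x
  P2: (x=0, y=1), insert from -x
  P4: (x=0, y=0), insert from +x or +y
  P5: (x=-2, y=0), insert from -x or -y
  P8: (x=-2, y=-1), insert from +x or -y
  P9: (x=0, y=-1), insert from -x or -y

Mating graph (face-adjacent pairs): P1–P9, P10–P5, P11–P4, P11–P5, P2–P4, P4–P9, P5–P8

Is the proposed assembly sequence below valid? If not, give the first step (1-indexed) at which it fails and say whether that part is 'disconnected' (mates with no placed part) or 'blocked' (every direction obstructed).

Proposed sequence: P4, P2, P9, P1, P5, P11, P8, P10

Invalid at step 5 (disconnected)

1. P4@(0, 0) [+x clear] — {P4}
2. P2@(0, 1) [-x clear] — {P2, P4}
3. P9@(0, -1) [-x clear] — {P2, P4, P9}
4. P1@(1, -1) [+x clear] — {P1, P2, P4, P9}
5. P5@(-2, 0) — no placed neighbour ⇒ disconnected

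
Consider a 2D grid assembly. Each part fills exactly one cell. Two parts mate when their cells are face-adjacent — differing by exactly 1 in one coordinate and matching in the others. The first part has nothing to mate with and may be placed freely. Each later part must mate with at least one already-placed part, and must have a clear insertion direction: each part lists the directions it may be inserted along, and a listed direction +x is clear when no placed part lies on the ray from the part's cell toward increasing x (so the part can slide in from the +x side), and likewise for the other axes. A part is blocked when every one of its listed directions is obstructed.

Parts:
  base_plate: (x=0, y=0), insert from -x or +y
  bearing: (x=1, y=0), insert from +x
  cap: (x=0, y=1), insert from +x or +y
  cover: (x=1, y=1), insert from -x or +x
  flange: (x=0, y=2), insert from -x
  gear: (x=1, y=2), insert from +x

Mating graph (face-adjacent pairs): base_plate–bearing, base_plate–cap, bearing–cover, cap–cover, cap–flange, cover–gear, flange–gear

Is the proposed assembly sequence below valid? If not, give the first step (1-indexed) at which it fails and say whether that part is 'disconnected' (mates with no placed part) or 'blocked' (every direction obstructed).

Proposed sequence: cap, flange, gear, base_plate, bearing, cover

1. cap@(0, 1) [+x clear] — {cap}
2. flange@(0, 2) [-x clear] — {cap, flange}
3. gear@(1, 2) [+x clear] — {cap, flange, gear}
4. base_plate@(0, 0) [-x clear] — {base_plate, cap, flange, gear}
5. bearing@(1, 0) [+x clear] — {base_plate, bearing, cap, flange, gear}
6. cover@(1, 1) [+x clear] — {base_plate, bearing, cap, cover, flange, gear}

Valid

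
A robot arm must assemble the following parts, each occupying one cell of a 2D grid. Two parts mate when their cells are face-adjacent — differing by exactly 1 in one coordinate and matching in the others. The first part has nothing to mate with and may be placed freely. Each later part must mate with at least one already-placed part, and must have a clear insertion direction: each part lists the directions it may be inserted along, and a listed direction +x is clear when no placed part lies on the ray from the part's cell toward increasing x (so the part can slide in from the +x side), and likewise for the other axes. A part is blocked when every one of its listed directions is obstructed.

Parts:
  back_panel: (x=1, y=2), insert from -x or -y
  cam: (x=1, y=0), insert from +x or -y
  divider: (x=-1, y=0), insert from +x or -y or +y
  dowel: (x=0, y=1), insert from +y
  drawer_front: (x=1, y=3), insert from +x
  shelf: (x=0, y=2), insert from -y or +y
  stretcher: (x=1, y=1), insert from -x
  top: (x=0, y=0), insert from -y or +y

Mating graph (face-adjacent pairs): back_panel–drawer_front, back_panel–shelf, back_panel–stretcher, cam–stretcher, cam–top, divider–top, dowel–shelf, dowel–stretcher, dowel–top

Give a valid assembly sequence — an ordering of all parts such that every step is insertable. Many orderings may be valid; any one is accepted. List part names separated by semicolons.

stretcher; dowel; cam; top; divider; back_panel; shelf; drawer_front

1. stretcher@(1, 1) [-x clear] — {stretcher}
2. dowel@(0, 1) [+y clear] — {dowel, stretcher}
3. cam@(1, 0) [+x clear] — {cam, dowel, stretcher}
4. top@(0, 0) [-y clear] — {cam, dowel, stretcher, top}
5. divider@(-1, 0) [-y clear] — {cam, divider, dowel, stretcher, top}
6. back_panel@(1, 2) [-x clear] — {back_panel, cam, divider, dowel, stretcher, top}
7. shelf@(0, 2) [+y clear] — {back_panel, cam, divider, dowel, shelf, stretcher, top}
8. drawer_front@(1, 3) [+x clear] — {back_panel, cam, divider, dowel, drawer_front, shelf, stretcher, top}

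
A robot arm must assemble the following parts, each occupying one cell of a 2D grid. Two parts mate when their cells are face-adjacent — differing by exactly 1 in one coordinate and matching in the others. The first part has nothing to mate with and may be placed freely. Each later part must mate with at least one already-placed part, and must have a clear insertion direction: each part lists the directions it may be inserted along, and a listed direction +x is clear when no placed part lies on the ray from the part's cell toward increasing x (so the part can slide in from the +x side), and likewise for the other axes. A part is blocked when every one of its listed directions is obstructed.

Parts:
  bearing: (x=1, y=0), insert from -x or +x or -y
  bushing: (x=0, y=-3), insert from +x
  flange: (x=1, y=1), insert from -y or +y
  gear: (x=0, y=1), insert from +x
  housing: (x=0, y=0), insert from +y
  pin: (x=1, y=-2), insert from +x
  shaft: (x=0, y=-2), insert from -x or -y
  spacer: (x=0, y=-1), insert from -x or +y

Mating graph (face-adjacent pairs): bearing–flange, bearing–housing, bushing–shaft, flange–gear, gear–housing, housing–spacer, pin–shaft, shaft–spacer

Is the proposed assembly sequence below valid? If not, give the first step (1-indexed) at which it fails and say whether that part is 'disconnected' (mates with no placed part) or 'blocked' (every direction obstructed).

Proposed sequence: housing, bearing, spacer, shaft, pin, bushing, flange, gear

1. housing@(0, 0) [+y clear] — {housing}
2. bearing@(1, 0) [+x clear] — {bearing, housing}
3. spacer@(0, -1) [-x clear] — {bearing, housing, spacer}
4. shaft@(0, -2) [-x clear] — {bearing, housing, shaft, spacer}
5. pin@(1, -2) [+x clear] — {bearing, housing, pin, shaft, spacer}
6. bushing@(0, -3) [+x clear] — {bearing, bushing, housing, pin, shaft, spacer}
7. flange@(1, 1) [+y clear] — {bearing, bushing, flange, housing, pin, shaft, spacer}
8. gear@(0, 1) — +x all obstructed ⇒ blocked

Invalid at step 8 (blocked)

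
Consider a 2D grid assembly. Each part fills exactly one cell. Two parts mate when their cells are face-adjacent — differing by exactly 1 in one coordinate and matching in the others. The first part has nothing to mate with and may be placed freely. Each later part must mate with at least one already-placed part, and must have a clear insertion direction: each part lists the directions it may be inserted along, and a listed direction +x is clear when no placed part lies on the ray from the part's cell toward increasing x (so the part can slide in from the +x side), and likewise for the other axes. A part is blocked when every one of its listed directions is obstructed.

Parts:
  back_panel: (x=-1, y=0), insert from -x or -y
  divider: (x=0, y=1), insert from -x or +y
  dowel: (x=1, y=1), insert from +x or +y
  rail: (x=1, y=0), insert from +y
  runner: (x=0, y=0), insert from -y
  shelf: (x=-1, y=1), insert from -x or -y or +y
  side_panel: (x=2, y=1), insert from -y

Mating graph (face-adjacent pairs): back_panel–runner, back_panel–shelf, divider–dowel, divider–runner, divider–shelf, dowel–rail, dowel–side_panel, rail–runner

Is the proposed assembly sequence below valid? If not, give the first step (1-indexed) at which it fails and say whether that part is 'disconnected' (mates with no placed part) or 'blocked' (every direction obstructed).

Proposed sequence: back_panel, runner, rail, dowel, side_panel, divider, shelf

1. back_panel@(-1, 0) [-x clear] — {back_panel}
2. runner@(0, 0) [-y clear] — {back_panel, runner}
3. rail@(1, 0) [+y clear] — {back_panel, rail, runner}
4. dowel@(1, 1) [+x clear] — {back_panel, dowel, rail, runner}
5. side_panel@(2, 1) [-y clear] — {back_panel, dowel, rail, runner, side_panel}
6. divider@(0, 1) [-x clear] — {back_panel, divider, dowel, rail, runner, side_panel}
7. shelf@(-1, 1) [-x clear] — {back_panel, divider, dowel, rail, runner, shelf, side_panel}

Valid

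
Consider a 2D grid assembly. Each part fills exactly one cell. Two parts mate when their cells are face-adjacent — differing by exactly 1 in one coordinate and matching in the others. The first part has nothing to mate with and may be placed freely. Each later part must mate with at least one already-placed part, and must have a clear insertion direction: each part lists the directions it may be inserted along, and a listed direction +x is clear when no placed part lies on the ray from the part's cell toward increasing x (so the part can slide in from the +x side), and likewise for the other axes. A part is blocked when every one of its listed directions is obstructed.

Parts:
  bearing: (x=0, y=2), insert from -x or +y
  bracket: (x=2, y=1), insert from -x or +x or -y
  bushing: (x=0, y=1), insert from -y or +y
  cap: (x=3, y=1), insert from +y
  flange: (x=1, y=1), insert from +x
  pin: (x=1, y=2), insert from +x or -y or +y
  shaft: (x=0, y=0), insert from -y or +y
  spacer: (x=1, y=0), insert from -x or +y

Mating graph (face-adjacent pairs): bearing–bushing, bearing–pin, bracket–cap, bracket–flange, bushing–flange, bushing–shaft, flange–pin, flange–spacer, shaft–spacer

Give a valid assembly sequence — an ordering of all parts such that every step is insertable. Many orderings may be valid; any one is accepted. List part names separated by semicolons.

bushing; bearing; flange; bracket; spacer; cap; shaft; pin

1. bushing@(0, 1) [-y clear] — {bushing}
2. bearing@(0, 2) [-x clear] — {bearing, bushing}
3. flange@(1, 1) [+x clear] — {bearing, bushing, flange}
4. bracket@(2, 1) [+x clear] — {bearing, bracket, bushing, flange}
5. spacer@(1, 0) [-x clear] — {bearing, bracket, bushing, flange, spacer}
6. cap@(3, 1) [+y clear] — {bearing, bracket, bushing, cap, flange, spacer}
7. shaft@(0, 0) [-y clear] — {bearing, bracket, bushing, cap, flange, shaft, spacer}
8. pin@(1, 2) [+x clear] — {bearing, bracket, bushing, cap, flange, pin, shaft, spacer}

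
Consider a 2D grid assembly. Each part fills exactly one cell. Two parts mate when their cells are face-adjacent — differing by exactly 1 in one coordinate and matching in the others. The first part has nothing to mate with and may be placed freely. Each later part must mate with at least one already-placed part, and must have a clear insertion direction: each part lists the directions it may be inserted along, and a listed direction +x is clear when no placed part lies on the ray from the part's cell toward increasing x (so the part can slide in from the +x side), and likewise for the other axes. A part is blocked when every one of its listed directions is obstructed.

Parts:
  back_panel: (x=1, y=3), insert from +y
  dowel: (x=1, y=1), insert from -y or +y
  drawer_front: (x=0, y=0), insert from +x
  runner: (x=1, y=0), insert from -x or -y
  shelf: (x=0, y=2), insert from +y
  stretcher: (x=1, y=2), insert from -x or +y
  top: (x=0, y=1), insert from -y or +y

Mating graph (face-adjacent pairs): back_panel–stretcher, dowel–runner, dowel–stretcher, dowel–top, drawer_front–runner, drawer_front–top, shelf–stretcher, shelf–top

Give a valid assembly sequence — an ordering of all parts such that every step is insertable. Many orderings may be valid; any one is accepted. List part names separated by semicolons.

drawer_front; runner; dowel; stretcher; back_panel; top; shelf

1. drawer_front@(0, 0) [+x clear] — {drawer_front}
2. runner@(1, 0) [-y clear] — {drawer_front, runner}
3. dowel@(1, 1) [+y clear] — {dowel, drawer_front, runner}
4. stretcher@(1, 2) [-x clear] — {dowel, drawer_front, runner, stretcher}
5. back_panel@(1, 3) [+y clear] — {back_panel, dowel, drawer_front, runner, stretcher}
6. top@(0, 1) [+y clear] — {back_panel, dowel, drawer_front, runner, stretcher, top}
7. shelf@(0, 2) [+y clear] — {back_panel, dowel, drawer_front, runner, shelf, stretcher, top}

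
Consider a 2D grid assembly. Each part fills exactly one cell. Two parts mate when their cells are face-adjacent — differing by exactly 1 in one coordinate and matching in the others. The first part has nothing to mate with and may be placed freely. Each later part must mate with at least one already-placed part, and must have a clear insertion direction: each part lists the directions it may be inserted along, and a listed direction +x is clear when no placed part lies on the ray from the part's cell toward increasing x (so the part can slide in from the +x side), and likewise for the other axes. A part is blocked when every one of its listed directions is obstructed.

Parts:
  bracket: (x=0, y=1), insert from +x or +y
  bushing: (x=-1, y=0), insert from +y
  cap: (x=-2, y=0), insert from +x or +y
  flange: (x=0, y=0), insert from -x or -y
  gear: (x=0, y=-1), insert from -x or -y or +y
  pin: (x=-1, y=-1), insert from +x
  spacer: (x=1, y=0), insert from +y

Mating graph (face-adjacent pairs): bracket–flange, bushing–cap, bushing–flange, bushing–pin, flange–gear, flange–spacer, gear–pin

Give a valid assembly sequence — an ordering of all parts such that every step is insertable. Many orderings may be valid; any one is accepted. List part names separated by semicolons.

bracket; flange; bushing; cap; pin; gear; spacer

1. bracket@(0, 1) [+x clear] — {bracket}
2. flange@(0, 0) [-x clear] — {bracket, flange}
3. bushing@(-1, 0) [+y clear] — {bracket, bushing, flange}
4. cap@(-2, 0) [+y clear] — {bracket, bushing, cap, flange}
5. pin@(-1, -1) [+x clear] — {bracket, bushing, cap, flange, pin}
6. gear@(0, -1) [-y clear] — {bracket, bushing, cap, flange, gear, pin}
7. spacer@(1, 0) [+y clear] — {bracket, bushing, cap, flange, gear, pin, spacer}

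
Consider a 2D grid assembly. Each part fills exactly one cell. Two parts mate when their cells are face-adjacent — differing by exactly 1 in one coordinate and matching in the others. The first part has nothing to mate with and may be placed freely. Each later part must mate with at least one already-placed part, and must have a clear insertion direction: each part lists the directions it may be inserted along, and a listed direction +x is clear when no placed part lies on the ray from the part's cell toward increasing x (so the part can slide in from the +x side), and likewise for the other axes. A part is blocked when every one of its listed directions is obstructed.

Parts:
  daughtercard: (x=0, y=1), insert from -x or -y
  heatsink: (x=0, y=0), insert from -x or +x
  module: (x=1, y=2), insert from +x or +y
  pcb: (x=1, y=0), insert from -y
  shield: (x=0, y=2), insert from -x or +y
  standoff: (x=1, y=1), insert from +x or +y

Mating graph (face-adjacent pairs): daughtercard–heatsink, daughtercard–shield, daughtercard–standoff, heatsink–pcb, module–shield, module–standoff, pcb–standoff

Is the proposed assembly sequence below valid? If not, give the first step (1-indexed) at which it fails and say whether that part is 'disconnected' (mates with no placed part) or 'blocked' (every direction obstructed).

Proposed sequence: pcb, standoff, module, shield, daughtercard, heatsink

1. pcb@(1, 0) [-y clear] — {pcb}
2. standoff@(1, 1) [+x clear] — {pcb, standoff}
3. module@(1, 2) [+x clear] — {module, pcb, standoff}
4. shield@(0, 2) [-x clear] — {module, pcb, shield, standoff}
5. daughtercard@(0, 1) [-x clear] — {daughtercard, module, pcb, shield, standoff}
6. heatsink@(0, 0) [-x clear] — {daughtercard, heatsink, module, pcb, shield, standoff}

Valid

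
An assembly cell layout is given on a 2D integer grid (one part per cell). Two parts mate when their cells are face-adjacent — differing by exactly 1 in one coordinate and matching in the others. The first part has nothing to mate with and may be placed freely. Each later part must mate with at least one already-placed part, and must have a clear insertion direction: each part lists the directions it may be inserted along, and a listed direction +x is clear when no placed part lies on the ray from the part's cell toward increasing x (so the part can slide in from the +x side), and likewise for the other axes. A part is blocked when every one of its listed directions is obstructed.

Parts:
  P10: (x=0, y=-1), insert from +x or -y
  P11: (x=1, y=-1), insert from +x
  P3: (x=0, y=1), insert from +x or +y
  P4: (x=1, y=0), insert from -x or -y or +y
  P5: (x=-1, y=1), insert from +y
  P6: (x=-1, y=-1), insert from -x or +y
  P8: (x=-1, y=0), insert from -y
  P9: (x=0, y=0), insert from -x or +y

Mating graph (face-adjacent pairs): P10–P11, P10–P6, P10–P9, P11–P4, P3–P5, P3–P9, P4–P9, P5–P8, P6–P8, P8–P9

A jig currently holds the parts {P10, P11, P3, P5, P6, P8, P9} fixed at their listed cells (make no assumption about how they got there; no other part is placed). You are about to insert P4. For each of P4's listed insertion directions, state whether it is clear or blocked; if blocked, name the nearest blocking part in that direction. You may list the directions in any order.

+y: clear; -x: blocked by P9; -y: blocked by P11

-x: nearest on ray is P9@(0, 0) ⇒ blocked
-y: nearest on ray is P11@(1, -1) ⇒ blocked
+y: ray from P4(1, 0) has no placed part ⇒ clear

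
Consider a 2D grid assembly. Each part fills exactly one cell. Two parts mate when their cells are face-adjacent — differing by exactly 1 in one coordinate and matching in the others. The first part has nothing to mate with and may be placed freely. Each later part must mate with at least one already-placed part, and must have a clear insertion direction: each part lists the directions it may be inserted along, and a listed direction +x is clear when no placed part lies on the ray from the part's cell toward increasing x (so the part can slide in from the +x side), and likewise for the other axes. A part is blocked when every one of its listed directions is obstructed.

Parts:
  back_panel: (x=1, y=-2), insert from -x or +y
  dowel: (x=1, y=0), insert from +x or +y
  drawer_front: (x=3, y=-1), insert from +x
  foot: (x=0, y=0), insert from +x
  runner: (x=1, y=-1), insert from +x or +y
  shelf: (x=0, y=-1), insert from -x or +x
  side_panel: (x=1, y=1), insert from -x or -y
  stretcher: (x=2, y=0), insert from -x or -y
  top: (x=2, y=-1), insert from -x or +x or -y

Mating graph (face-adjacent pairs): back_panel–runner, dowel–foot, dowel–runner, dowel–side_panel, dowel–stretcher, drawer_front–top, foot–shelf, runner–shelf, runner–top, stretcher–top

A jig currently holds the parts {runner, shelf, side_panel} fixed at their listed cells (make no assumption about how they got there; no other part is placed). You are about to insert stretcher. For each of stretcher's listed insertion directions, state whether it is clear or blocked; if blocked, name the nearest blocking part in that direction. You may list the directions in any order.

-x: ray from stretcher(2, 0) has no placed part ⇒ clear
-y: ray from stretcher(2, 0) has no placed part ⇒ clear

-x: clear; -y: clear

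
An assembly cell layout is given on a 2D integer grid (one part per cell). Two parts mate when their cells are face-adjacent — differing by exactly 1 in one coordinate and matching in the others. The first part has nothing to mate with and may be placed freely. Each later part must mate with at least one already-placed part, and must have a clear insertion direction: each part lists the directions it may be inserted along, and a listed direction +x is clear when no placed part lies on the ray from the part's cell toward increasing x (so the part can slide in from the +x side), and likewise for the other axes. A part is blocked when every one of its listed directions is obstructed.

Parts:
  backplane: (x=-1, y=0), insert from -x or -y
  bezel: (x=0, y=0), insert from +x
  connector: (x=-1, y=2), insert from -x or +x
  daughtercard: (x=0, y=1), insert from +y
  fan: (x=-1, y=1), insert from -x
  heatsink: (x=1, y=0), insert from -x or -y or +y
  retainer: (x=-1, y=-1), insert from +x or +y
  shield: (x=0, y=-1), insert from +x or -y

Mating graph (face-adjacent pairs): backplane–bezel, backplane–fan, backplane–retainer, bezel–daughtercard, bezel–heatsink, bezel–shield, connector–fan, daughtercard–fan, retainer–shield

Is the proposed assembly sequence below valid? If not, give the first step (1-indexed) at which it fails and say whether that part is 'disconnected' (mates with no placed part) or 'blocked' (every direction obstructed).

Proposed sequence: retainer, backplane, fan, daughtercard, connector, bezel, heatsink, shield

1. retainer@(-1, -1) [+x clear] — {retainer}
2. backplane@(-1, 0) [-x clear] — {backplane, retainer}
3. fan@(-1, 1) [-x clear] — {backplane, fan, retainer}
4. daughtercard@(0, 1) [+y clear] — {backplane, daughtercard, fan, retainer}
5. connector@(-1, 2) [-x clear] — {backplane, connector, daughtercard, fan, retainer}
6. bezel@(0, 0) [+x clear] — {backplane, bezel, connector, daughtercard, fan, retainer}
7. heatsink@(1, 0) [-y clear] — {backplane, bezel, connector, daughtercard, fan, heatsink, retainer}
8. shield@(0, -1) [+x clear] — {backplane, bezel, connector, daughtercard, fan, heatsink, retainer, shield}

Valid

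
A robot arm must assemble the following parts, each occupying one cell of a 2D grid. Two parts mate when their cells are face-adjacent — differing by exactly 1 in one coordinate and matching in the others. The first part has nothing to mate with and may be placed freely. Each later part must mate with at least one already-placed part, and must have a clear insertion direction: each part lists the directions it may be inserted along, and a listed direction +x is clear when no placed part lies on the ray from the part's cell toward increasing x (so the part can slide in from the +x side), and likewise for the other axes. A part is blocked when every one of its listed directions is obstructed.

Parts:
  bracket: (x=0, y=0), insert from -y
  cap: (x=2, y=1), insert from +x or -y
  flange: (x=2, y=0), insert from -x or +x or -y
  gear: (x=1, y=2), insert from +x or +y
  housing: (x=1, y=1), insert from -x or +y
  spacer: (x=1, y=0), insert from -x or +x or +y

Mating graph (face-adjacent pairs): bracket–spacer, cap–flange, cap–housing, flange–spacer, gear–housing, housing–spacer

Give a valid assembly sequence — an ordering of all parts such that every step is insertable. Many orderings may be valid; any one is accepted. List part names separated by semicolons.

1. flange@(2, 0) [-x clear] — {flange}
2. spacer@(1, 0) [-x clear] — {flange, spacer}
3. bracket@(0, 0) [-y clear] — {bracket, flange, spacer}
4. housing@(1, 1) [-x clear] — {bracket, flange, housing, spacer}
5. gear@(1, 2) [+x clear] — {bracket, flange, gear, housing, spacer}
6. cap@(2, 1) [+x clear] — {bracket, cap, flange, gear, housing, spacer}

flange; spacer; bracket; housing; gear; cap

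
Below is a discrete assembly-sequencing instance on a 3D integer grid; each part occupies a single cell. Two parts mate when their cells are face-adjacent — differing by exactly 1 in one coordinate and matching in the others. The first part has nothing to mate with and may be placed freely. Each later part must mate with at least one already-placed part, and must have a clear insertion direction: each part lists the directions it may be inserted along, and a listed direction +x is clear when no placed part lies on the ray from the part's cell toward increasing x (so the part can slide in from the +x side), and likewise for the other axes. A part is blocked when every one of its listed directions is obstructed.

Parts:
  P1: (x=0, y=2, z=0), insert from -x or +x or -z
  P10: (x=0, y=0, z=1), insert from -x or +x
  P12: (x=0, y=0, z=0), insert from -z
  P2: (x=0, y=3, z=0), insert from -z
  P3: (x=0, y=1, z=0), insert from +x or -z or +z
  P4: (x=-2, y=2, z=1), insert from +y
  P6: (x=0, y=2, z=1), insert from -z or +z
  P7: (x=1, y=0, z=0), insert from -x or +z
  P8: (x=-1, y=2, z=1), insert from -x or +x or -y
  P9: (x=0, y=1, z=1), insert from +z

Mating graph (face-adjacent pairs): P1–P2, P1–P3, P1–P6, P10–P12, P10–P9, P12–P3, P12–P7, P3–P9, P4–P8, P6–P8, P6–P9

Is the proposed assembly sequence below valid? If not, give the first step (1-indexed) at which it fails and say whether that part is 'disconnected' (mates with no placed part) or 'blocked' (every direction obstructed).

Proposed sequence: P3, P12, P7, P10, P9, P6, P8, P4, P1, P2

1. P3@(0, 1, 0) [+x clear] — {P3}
2. P12@(0, 0, 0) [-z clear] — {P12, P3}
3. P7@(1, 0, 0) [+z clear] — {P12, P3, P7}
4. P10@(0, 0, 1) [-x clear] — {P10, P12, P3, P7}
5. P9@(0, 1, 1) [+z clear] — {P10, P12, P3, P7, P9}
6. P6@(0, 2, 1) [-z clear] — {P10, P12, P3, P6, P7, P9}
7. P8@(-1, 2, 1) [-x clear] — {P10, P12, P3, P6, P7, P8, P9}
8. P4@(-2, 2, 1) [+y clear] — {P10, P12, P3, P4, P6, P7, P8, P9}
9. P1@(0, 2, 0) [-x clear] — {P1, P10, P12, P3, P4, P6, P7, P8, P9}
10. P2@(0, 3, 0) [-z clear] — {P1, P10, P12, P2, P3, P4, P6, P7, P8, P9}

Valid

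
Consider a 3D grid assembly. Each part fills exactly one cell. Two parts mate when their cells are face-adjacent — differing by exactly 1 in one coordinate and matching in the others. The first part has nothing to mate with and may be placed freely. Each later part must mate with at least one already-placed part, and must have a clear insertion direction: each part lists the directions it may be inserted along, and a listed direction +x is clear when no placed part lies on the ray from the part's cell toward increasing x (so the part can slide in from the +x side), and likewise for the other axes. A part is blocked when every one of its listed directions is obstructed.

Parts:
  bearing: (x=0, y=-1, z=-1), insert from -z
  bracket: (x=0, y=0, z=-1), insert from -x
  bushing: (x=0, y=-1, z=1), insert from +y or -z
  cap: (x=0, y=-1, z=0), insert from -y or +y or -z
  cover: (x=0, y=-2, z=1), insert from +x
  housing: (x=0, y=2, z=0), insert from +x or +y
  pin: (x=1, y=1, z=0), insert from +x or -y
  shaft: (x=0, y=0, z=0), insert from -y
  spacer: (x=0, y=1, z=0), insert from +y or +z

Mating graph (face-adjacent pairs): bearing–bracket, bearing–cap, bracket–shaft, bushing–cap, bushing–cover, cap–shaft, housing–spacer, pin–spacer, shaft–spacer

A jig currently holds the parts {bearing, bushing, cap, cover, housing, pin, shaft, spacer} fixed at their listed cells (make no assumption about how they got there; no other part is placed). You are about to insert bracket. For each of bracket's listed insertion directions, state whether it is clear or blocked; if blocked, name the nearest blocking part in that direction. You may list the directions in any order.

-x: clear

-x: ray from bracket(0, 0, -1) has no placed part ⇒ clear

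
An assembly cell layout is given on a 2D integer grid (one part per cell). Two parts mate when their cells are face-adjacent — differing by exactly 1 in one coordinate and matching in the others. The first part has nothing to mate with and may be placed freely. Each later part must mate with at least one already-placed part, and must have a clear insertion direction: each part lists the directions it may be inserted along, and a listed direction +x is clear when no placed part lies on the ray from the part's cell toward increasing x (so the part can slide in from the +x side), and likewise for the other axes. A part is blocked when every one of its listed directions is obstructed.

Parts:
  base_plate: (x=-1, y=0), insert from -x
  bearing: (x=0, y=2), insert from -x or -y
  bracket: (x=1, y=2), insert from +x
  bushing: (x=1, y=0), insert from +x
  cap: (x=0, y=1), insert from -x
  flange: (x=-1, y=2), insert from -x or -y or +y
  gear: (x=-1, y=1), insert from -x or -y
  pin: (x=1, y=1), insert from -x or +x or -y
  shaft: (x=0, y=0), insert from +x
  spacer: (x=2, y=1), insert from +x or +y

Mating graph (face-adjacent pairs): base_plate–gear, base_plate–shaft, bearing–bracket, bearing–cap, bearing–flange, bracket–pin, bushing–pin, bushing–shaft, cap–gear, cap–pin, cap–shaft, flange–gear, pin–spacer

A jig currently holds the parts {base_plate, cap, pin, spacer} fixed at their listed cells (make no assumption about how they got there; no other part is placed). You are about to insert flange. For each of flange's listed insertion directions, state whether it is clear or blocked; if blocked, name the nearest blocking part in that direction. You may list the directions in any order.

+y: clear; -x: clear; -y: blocked by base_plate

-x: ray from flange(-1, 2) has no placed part ⇒ clear
-y: nearest on ray is base_plate@(-1, 0) ⇒ blocked
+y: ray from flange(-1, 2) has no placed part ⇒ clear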